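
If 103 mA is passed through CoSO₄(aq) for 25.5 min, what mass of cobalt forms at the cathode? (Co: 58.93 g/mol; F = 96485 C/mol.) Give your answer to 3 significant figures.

0.0481 g

Charge passed = 0.103 × 1530 = 157.6 C
n(e⁻) = Q/F = 157.6/96485 = 0.001633 mol
Co²⁺ + 2e⁻ → Co, so n(Co) = 0.001633 / 2 = 8.165×10^-4 mol
m = 8.165×10^-4 × 58.93 = 0.0481 g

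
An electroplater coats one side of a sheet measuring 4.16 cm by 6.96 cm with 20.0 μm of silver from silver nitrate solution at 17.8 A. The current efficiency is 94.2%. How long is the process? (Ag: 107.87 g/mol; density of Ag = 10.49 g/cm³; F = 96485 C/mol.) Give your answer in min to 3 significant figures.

0.540 min

Plated area = 4.16 × 6.96 = 28.95 cm²
Volume = 28.95 × 20.0×10⁻⁴ cm = 0.05790 cm³
m(Ag) = 0.05790 × 10.49 = 0.6074 g
n(Ag) = 0.6074 / 107.87 = 0.005631 mol; n(e⁻) = 0.005631 mol
Q = 0.005631 × 96485 / 0.942 = 576.8 C
t = 576.8 / 17.8 = 32.40 s = 0.540 min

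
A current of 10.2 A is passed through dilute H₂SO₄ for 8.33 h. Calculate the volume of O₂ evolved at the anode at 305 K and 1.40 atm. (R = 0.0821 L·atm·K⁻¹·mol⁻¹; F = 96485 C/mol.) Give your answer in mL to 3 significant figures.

14200 mL

Charge passed = 10.2 × 29988 = 3.059×10^5 C
Moles of electrons = 3.059×10^5 / 96485 = 3.170 mol
2H₂O → O₂ + 4H⁺ + 4e⁻, so n(O₂) = 3.170 / 4 = 0.7925 mol
V = nRT/P = 0.7925 × 0.0821 × 305 / 1.40 = 14.17 L
= 14200 mL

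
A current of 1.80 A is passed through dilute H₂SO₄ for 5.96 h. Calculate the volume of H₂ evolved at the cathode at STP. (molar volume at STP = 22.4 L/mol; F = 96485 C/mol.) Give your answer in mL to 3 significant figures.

4480 mL

Q = It = 1.80 × 21456 = 38620 C
n(e⁻) = 38620 / 96485 = 0.4003 mol
2H⁺ + 2e⁻ → H₂, so n(H₂) = 0.4003 / 2 = 0.2002 mol
V = 0.2002 × 22.4 = 4.484 L
= 4480 mL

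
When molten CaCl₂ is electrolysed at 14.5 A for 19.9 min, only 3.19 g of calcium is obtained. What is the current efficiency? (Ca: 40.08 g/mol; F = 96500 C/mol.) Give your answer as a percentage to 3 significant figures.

88.7%

Q = 14.5 × 1194 = 17310 C
n(e⁻) = 17310 / 96500 = 0.1794 mol
Ca²⁺ + 2e⁻ → Ca, so theoretical n(Ca) = 0.08970 mol → 3.595 g
Efficiency = 3.19 / 3.595 = 0.8873 = 88.7%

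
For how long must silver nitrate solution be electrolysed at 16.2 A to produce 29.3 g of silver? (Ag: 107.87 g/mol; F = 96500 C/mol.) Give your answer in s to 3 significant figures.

n(Ag) = 29.3 / 107.87 = 0.2716 mol
Ag⁺ + e⁻ → Ag, so n(e⁻) = 0.2716 mol
Q = 0.2716 × 96500 = 26210 C
t = Q / I = 26210 / 16.2 = 1618 s

1620 s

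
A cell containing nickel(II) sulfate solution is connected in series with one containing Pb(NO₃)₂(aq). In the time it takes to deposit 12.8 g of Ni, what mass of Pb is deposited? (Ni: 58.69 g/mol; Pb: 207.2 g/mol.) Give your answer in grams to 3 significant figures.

n(Ni) = 12.8 / 58.69 = 0.2181 mol
Ni²⁺ + 2e⁻ → Ni, so n(e⁻) = 2 × 0.2181 = 0.4362 mol
Since the cells are in series, n(e⁻) in the Pb cell is also 0.4362 mol.
Pb²⁺ + 2e⁻ → Pb, so n(Pb) = 0.4362 / 2 = 0.2181 mol
m(Pb) = 0.2181 × 207.2 = 45.2 g

45.2 g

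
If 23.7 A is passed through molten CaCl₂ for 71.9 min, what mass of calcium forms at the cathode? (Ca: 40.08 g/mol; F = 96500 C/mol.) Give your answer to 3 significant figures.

21.2 g

Q = It = 23.7 × 4314 = 1.022×10^5 C
Moles of electrons = 1.022×10^5 / 96500 = 1.059 mol
Ca²⁺ + 2e⁻ → Ca, so n(Ca) = 1.059 / 2 = 0.5295 mol
m = 0.5295 × 40.08 = 21.2 g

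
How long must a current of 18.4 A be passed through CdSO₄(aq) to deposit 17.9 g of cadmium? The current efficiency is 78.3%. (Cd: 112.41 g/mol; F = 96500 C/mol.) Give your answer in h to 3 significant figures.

0.593 h

n(Cd) = 17.9 / 112.41 = 0.1592 mol
Cd²⁺ + 2e⁻ → Cd, so n(e⁻) = 2 × 0.1592 = 0.3184 mol
Q = 0.3184 × 96500 / 0.783 = 39240 C
t = Q / I = 39240 / 18.4 = 2133 s = 0.593 h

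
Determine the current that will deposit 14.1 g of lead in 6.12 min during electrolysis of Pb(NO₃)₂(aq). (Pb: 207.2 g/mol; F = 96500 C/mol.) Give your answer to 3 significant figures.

n(Pb) = 14.1 / 207.2 = 0.06805 mol
Pb²⁺ + 2e⁻ → Pb, so n(e⁻) = 2 × 0.06805 = 0.1361 mol
Q = 0.1361 × 96500 = 13130 C
I = Q / t = 13130 / 367.2 s = 35.8 A

35.8 A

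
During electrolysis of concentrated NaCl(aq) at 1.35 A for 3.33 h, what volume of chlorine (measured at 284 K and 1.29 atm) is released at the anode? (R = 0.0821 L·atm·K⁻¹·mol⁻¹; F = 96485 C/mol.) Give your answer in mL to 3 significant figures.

1520 mL

Q = It = 1.35 × 11988 = 16180 C
Moles of electrons = 16180 / 96485 = 0.1677 mol
2Cl⁻ → Cl₂ + 2e⁻, so n(Cl₂) = 0.1677 / 2 = 0.08385 mol
V = nRT/P = 0.08385 × 0.0821 × 284 / 1.29 = 1.516 L
= 1520 mL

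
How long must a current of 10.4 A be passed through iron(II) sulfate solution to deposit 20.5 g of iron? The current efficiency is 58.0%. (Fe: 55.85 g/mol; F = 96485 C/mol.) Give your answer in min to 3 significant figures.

n(Fe) = 20.5 / 55.85 = 0.3671 mol
Fe²⁺ + 2e⁻ → Fe, so n(e⁻) = 2 × 0.3671 = 0.7342 mol
Q = 0.7342 × 96485 / 0.580 = 1.221×10^5 C
t = Q / I = 1.221×10^5 / 10.4 = 11740 s = 196 min

196 min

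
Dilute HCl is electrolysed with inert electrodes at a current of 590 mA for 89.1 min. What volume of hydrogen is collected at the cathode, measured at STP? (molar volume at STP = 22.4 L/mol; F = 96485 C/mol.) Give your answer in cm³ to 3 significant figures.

366 cm³

Q = It = 0.590 × 5346 = 3154 C
n(e⁻) = Q/F = 3154/96485 = 0.03269 mol
2H⁺ + 2e⁻ → H₂, so n(H₂) = 0.03269 / 2 = 0.01635 mol
V = 0.01635 × 22.4 = 0.3662 L
= 366 cm³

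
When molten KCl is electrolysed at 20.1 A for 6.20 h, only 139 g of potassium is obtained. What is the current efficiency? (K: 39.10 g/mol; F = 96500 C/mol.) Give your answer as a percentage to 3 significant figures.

76.5%

Q = 20.1 × 22320 = 4.486×10^5 C
n(e⁻) = 4.486×10^5 / 96500 = 4.649 mol
K⁺ + e⁻ → K, so theoretical n(K) = 4.649 mol → 181.8 g
Efficiency = 139 / 181.8 = 0.7646 = 76.5%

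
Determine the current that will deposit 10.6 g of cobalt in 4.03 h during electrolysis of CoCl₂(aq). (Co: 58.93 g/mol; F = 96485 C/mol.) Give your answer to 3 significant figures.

2.39 A

n(Co) = 10.6 / 58.93 = 0.1799 mol
Co²⁺ + 2e⁻ → Co, so n(e⁻) = 2 × 0.1799 = 0.3598 mol
Q = 0.3598 × 96485 = 34720 C
I = Q / t = 34720 / 14508 s = 2.39 A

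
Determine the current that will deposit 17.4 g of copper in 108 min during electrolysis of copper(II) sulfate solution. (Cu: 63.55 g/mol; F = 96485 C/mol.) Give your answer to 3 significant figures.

8.15 A

n(Cu) = 17.4 / 63.55 = 0.2738 mol
Cu²⁺ + 2e⁻ → Cu, so n(e⁻) = 2 × 0.2738 = 0.5476 mol
Q = 0.5476 × 96485 = 52840 C
I = Q / t = 52840 / 6480 s = 8.15 A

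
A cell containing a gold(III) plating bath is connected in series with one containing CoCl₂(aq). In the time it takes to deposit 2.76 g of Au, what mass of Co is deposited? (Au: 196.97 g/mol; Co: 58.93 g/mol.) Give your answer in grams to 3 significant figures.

n(Au) = 2.76 / 196.97 = 0.01401 mol
Au³⁺ + 3e⁻ → Au, so n(e⁻) = 3 × 0.01401 = 0.04203 mol
The cells are in series, so the same charge (and hence the same n(e⁻) = 0.04203 mol) passes through both.
Co²⁺ + 2e⁻ → Co, so n(Co) = 0.04203 / 2 = 0.02102 mol
m(Co) = 0.02102 × 58.93 = 1.24 g

1.24 g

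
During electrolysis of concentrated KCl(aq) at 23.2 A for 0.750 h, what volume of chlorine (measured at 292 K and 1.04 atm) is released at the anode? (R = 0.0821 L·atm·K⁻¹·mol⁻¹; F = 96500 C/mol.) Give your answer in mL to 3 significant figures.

Q = It = 23.2 × 2700 = 62640 C
n(e⁻) = Q/F = 62640/96500 = 0.6491 mol
2Cl⁻ → Cl₂ + 2e⁻, so n(Cl₂) = 0.6491 / 2 = 0.3246 mol
V = nRT/P = 0.3246 × 0.0821 × 292 / 1.04 = 7.482 L
= 7480 mL

7480 mL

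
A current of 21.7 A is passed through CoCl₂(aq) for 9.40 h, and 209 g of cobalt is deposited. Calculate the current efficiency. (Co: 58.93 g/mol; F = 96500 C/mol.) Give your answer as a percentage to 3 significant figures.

93.2%

Q = 21.7 × 33840 = 7.343×10^5 C
n(e⁻) = 7.343×10^5 / 96500 = 7.609 mol
Co²⁺ + 2e⁻ → Co, so theoretical n(Co) = 3.805 mol → 224.2 g
Efficiency = 209 / 224.2 = 0.9322 = 93.2%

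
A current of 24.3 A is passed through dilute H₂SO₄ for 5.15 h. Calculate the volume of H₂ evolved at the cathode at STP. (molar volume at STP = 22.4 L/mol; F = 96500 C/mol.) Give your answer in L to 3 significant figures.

Charge passed = 24.3 × 18540 = 4.505×10^5 C
Moles of electrons = 4.505×10^5 / 96500 = 4.668 mol
2H⁺ + 2e⁻ → H₂, so n(H₂) = 4.668 / 2 = 2.334 mol
V = 2.334 × 22.4 = 52.28 L

52.3 L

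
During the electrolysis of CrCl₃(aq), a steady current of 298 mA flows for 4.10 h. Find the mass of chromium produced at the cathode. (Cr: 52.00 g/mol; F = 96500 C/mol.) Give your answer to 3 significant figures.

Q = 0.298 A × 14760 s = 4398 C
n(e⁻) = Q/F = 4398/96500 = 0.04558 mol
Cr³⁺ + 3e⁻ → Cr, so n(Cr) = 0.04558 / 3 = 0.01519 mol
m = 0.01519 × 52.00 = 0.790 g

0.790 g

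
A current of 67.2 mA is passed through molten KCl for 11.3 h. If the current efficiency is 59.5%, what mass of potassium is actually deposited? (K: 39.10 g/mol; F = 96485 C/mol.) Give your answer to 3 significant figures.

0.659 g

Q = 0.0672 × 40680 = 2734 C
n(e⁻) = 2734 / 96485 = 0.02834 mol
K⁺ + e⁻ → K, so theoretical m(K) = 0.02834 × 39.10 = 1.108 g
Actual mass = 59.5% × 1.108 = 0.659 g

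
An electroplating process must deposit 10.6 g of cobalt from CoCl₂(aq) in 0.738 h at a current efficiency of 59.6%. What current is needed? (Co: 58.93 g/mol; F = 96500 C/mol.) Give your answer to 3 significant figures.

n(Co) = 10.6 / 58.93 = 0.1799 mol
Co²⁺ + 2e⁻ → Co, so n(e⁻) = 2 × 0.1799 = 0.3598 mol
Q = 0.3598 × 96500 / 0.596 = 58260 C
I = Q / t = 58260 / 2656.8 s = 21.9 A

21.9 A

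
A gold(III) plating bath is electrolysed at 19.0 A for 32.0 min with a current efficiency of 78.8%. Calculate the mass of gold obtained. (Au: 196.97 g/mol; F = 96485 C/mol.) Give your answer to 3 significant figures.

19.6 g

Q = 19.0 × 1920 = 36480 C
n(e⁻) = 36480 / 96485 = 0.3781 mol
Au³⁺ + 3e⁻ → Au, so theoretical m(Au) = 0.1260 × 196.97 = 24.82 g
Actual mass = 78.8% × 24.82 = 19.6 g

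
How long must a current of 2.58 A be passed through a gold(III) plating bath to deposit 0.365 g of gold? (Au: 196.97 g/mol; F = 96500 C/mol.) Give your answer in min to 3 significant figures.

n(Au) = 0.365 / 196.97 = 0.001853 mol
Au³⁺ + 3e⁻ → Au, so n(e⁻) = 3 × 0.001853 = 0.005559 mol
Q = 0.005559 × 96500 = 536.4 C
t = Q / I = 536.4 / 2.58 = 207.9 s = 3.47 min

3.47 min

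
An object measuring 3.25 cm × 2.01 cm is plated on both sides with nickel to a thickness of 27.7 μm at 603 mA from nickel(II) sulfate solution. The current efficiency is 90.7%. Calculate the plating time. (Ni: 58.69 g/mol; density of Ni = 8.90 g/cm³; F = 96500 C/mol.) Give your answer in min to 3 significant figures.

Plated area = 2 × 3.25 × 2.01 = 13.07 cm²
Volume = 13.07 × 27.7×10⁻⁴ cm = 0.03620 cm³
m(Ni) = 0.03620 × 8.90 = 0.3222 g
n(Ni) = 0.3222 / 58.69 = 0.005490 mol; n(e⁻) = 2 × 0.005490 = 0.01098 mol
Q = 0.01098 × 96500 / 0.907 = 1168 C
t = 1168 / 0.603 = 1937 s = 32.3 min

32.3 min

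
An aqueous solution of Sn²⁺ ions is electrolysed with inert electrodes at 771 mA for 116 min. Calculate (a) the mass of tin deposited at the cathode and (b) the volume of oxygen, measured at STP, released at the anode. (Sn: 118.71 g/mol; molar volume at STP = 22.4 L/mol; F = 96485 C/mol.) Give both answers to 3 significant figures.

Q = 0.771 × 6960 = 5366 C; n(e⁻) = 5366 / 96485 = 0.05561 mol
Cathode: Sn²⁺ + 2e⁻ → Sn → n(Sn) = 0.05561/2 = 0.02781 mol → 3.30 g
Anode: 2H₂O → O₂ + 4H⁺ + 4e⁻ → n(O₂) = 0.05561/4 = 0.01390 mol → 0.311 L

3.30 g Sn; 0.311 L O₂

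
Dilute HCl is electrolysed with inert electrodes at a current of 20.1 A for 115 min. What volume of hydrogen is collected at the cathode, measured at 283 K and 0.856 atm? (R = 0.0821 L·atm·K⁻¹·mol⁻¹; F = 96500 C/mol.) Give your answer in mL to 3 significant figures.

Q = It = 20.1 × 6900 = 1.387×10^5 C
n(e⁻) = 1.387×10^5 / 96500 = 1.437 mol
2H⁺ + 2e⁻ → H₂, so n(H₂) = 1.437 / 2 = 0.7185 mol
V = nRT/P = 0.7185 × 0.0821 × 283 / 0.856 = 19.50 L
= 19500 mL

19500 mL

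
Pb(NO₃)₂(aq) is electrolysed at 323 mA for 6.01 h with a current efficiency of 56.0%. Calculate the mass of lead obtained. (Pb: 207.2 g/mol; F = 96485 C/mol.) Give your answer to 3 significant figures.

4.20 g

Q = 0.323 × 21636 = 6988 C
n(e⁻) = 6988 / 96485 = 0.07243 mol
Pb²⁺ + 2e⁻ → Pb, so theoretical m(Pb) = 0.03622 × 207.2 = 7.505 g
Actual mass = 56.0% × 7.505 = 4.20 g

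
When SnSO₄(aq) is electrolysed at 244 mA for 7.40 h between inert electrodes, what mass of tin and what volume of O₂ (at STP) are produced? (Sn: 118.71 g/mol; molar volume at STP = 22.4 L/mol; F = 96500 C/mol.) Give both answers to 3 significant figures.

4.00 g Sn; 0.377 L O₂

Q = 0.244 × 26640 = 6500 C; n(e⁻) = 6500 / 96500 = 0.06736 mol
Cathode: Sn²⁺ + 2e⁻ → Sn → n(Sn) = 0.06736/2 = 0.03368 mol → 4.00 g
Anode: 2H₂O → O₂ + 4H⁺ + 4e⁻ → n(O₂) = 0.06736/4 = 0.01684 mol → 0.377 L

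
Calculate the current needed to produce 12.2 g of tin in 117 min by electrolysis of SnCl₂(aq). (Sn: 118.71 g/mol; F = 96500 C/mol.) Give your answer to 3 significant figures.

n(Sn) = 12.2 / 118.71 = 0.1028 mol
Sn²⁺ + 2e⁻ → Sn, so n(e⁻) = 2 × 0.1028 = 0.2056 mol
Q = 0.2056 × 96500 = 19840 C
I = Q / t = 19840 / 7020 s = 2.83 A

2.83 A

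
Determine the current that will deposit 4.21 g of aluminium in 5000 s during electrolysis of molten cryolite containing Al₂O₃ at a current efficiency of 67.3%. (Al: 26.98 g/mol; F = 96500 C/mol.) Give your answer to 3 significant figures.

n(Al) = 4.21 / 26.98 = 0.1560 mol
Al³⁺ + 3e⁻ → Al, so n(e⁻) = 3 × 0.1560 = 0.4680 mol
Q = 0.4680 × 96500 / 0.673 = 67110 C
I = Q / t = 67110 / 5000 s = 13.4 A

13.4 A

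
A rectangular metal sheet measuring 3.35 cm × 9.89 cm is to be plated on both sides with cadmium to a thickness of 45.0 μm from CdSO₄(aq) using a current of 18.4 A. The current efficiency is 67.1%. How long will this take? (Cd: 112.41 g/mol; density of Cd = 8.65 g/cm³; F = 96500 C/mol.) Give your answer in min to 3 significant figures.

5.98 min

Plated area = 2 × 3.35 × 9.89 = 66.26 cm²
Volume = 66.26 × 45.0×10⁻⁴ cm = 0.2982 cm³
m(Cd) = 0.2982 × 8.65 = 2.579 g
n(Cd) = 2.579 / 112.41 = 0.02294 mol; n(e⁻) = 2 × 0.02294 = 0.04588 mol
Q = 0.04588 × 96500 / 0.671 = 6598 C
t = 6598 / 18.4 = 358.6 s = 5.98 min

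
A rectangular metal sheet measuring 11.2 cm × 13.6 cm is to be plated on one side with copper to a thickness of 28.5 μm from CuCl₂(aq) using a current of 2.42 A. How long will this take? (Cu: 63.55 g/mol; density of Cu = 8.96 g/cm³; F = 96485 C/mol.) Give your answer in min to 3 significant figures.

81.3 min

Plated area = 11.2 × 13.6 = 152.3 cm²
Volume = 152.3 × 28.5×10⁻⁴ cm = 0.4341 cm³
m(Cu) = 0.4341 × 8.96 = 3.890 g
n(Cu) = 3.890 / 63.55 = 0.06121 mol; n(e⁻) = 2 × 0.06121 = 0.1224 mol
Q = 0.1224 × 96485 = 11810 C
t = 11810 / 2.42 = 4880 s = 81.3 min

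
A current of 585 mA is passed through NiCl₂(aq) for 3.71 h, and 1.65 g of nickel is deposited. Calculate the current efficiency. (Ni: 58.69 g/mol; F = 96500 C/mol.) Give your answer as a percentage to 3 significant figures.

69.4%

Q = 0.585 × 13356 = 7813 C
n(e⁻) = 7813 / 96500 = 0.08096 mol
Ni²⁺ + 2e⁻ → Ni, so theoretical n(Ni) = 0.04048 mol → 2.376 g
Efficiency = 1.65 / 2.376 = 0.6944 = 69.4%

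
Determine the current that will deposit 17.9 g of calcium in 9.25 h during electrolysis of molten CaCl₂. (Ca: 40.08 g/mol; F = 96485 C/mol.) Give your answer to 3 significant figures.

n(Ca) = 17.9 / 40.08 = 0.4466 mol
Ca²⁺ + 2e⁻ → Ca, so n(e⁻) = 2 × 0.4466 = 0.8932 mol
Q = 0.8932 × 96485 = 86180 C
I = Q / t = 86180 / 33300 s = 2.59 A

2.59 A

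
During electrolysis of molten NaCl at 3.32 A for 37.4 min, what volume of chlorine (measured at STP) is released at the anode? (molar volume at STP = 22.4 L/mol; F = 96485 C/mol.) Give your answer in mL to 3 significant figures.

865 mL

Q = 3.32 A × 2244 s = 7450 C
n(e⁻) = 7450 / 96485 = 0.07721 mol
2Cl⁻ → Cl₂ + 2e⁻, so n(Cl₂) = 0.07721 / 2 = 0.03861 mol
V = 0.03861 × 22.4 = 0.8649 L
= 865 mL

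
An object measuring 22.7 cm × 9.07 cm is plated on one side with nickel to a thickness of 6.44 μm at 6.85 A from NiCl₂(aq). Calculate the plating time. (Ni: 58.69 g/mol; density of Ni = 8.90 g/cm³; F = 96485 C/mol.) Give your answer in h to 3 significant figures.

Plated area = 22.7 × 9.07 = 205.9 cm²
Volume = 205.9 × 6.44×10⁻⁴ cm = 0.1326 cm³
m(Ni) = 0.1326 × 8.90 = 1.180 g
n(Ni) = 1.180 / 58.69 = 0.02011 mol; n(e⁻) = 2 × 0.02011 = 0.04022 mol
Q = 0.04022 × 96485 = 3881 C
t = 3881 / 6.85 = 566.6 s = 0.157 h

0.157 h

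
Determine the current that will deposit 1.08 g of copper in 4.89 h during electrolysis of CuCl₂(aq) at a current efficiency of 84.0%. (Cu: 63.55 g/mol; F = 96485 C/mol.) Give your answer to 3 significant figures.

0.222 A

n(Cu) = 1.08 / 63.55 = 0.01699 mol
Cu²⁺ + 2e⁻ → Cu, so n(e⁻) = 2 × 0.01699 = 0.03398 mol
Q = 0.03398 × 96485 / 0.840 = 3903 C
I = Q / t = 3903 / 17604 s = 0.222 A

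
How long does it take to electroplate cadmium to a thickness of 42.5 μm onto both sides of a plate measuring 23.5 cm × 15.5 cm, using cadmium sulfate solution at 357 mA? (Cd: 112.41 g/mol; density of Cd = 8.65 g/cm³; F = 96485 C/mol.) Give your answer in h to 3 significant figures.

35.8 h

Plated area = 2 × 23.5 × 15.5 = 728.5 cm²
Volume = 728.5 × 42.5×10⁻⁴ cm = 3.096 cm³
m(Cd) = 3.096 × 8.65 = 26.78 g
n(Cd) = 26.78 / 112.41 = 0.2382 mol; n(e⁻) = 2 × 0.2382 = 0.4764 mol
Q = 0.4764 × 96485 = 45970 C
t = 45970 / 0.357 = 1.288×10^5 s = 35.8 h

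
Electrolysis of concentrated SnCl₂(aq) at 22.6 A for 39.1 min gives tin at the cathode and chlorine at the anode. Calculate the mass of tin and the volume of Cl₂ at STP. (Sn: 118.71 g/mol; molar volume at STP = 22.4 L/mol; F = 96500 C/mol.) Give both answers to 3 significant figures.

Q = 22.6 × 2346 = 53020 C; n(e⁻) = 53020 / 96500 = 0.5494 mol
Cathode: Sn²⁺ + 2e⁻ → Sn → n(Sn) = 0.5494/2 = 0.2747 mol → 32.6 g
Anode: 2Cl⁻ → Cl₂ + 2e⁻ → n(Cl₂) = 0.5494/2 = 0.2747 mol → 6.15 L

32.6 g Sn; 6.15 L Cl₂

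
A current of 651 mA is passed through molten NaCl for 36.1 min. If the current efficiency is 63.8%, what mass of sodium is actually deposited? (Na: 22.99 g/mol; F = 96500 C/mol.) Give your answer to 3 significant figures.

0.214 g

Q = 0.651 × 2166 = 1410 C
n(e⁻) = 1410 / 96500 = 0.01461 mol
Na⁺ + e⁻ → Na, so theoretical m(Na) = 0.01461 × 22.99 = 0.3359 g
Actual mass = 63.8% × 0.3359 = 0.214 g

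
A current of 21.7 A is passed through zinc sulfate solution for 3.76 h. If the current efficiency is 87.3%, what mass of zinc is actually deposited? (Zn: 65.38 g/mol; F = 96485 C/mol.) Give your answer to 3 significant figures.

Q = 21.7 × 13536 = 2.937×10^5 C
n(e⁻) = 2.937×10^5 / 96485 = 3.044 mol
Zn²⁺ + 2e⁻ → Zn, so theoretical m(Zn) = 1.522 × 65.38 = 99.51 g
Actual mass = 87.3% × 99.51 = 86.9 g

86.9 g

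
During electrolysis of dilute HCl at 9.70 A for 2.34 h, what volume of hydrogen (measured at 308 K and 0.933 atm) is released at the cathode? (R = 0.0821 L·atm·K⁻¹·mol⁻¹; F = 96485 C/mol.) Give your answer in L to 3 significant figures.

Charge passed = 9.70 × 8424 = 81710 C
n(e⁻) = 81710 / 96485 = 0.8469 mol
2H⁺ + 2e⁻ → H₂, so n(H₂) = 0.8469 / 2 = 0.4235 mol
V = nRT/P = 0.4235 × 0.0821 × 308 / 0.933 = 11.48 L

11.5 L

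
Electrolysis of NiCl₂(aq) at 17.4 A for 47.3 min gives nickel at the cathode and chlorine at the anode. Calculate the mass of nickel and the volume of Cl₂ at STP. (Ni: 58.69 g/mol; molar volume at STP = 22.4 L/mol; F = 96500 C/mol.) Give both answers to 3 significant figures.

Q = 17.4 × 2838 = 49380 C; n(e⁻) = 49380 / 96500 = 0.5117 mol
Cathode: Ni²⁺ + 2e⁻ → Ni → n(Ni) = 0.5117/2 = 0.2559 mol → 15.0 g
Anode: 2Cl⁻ → Cl₂ + 2e⁻ → n(Cl₂) = 0.5117/2 = 0.2559 mol → 5.73 L

15.0 g Ni; 5.73 L Cl₂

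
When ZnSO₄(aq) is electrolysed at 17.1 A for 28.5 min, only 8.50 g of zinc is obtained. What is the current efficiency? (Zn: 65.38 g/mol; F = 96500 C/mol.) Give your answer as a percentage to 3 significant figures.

85.8%

Q = 17.1 × 1710 = 29240 C
n(e⁻) = 29240 / 96500 = 0.3030 mol
Zn²⁺ + 2e⁻ → Zn, so theoretical n(Zn) = 0.1515 mol → 9.905 g
Efficiency = 8.50 / 9.905 = 0.8582 = 85.8%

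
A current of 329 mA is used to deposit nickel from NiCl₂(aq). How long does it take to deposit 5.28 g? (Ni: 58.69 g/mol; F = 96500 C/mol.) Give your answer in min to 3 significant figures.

n(Ni) = 5.28 / 58.69 = 0.08996 mol
Ni²⁺ + 2e⁻ → Ni, so n(e⁻) = 2 × 0.08996 = 0.1799 mol
Q = 0.1799 × 96500 = 17360 C
t = Q / I = 17360 / 0.329 = 52770 s = 880 min

880 min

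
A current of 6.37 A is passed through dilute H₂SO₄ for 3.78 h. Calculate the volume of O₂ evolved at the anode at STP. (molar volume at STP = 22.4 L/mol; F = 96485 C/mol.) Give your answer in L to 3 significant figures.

Q = It = 6.37 × 13608 = 86680 C
n(e⁻) = Q/F = 86680/96485 = 0.8984 mol
2H₂O → O₂ + 4H⁺ + 4e⁻, so n(O₂) = 0.8984 / 4 = 0.2246 mol
V = 0.2246 × 22.4 = 5.031 L

5.03 L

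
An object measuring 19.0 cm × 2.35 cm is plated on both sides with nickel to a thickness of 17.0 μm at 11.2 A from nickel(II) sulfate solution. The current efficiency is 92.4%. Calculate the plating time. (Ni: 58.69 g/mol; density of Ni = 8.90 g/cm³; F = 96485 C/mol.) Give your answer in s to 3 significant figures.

Plated area = 2 × 19.0 × 2.35 = 89.30 cm²
Volume = 89.30 × 17.0×10⁻⁴ cm = 0.1518 cm³
m(Ni) = 0.1518 × 8.90 = 1.351 g
n(Ni) = 1.351 / 58.69 = 0.02302 mol; n(e⁻) = 2 × 0.02302 = 0.04604 mol
Q = 0.04604 × 96485 / 0.924 = 4808 C
t = 4808 / 11.2 = 429.3 s

429 s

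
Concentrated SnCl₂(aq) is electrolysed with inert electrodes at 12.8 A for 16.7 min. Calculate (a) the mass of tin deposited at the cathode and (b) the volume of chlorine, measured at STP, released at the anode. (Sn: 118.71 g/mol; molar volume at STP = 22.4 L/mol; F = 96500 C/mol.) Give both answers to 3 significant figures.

7.89 g Sn; 1.49 L Cl₂

Q = 12.8 × 1002 = 12830 C; n(e⁻) = 12830 / 96500 = 0.1330 mol
Cathode: Sn²⁺ + 2e⁻ → Sn → n(Sn) = 0.1330/2 = 0.06650 mol → 7.89 g
Anode: 2Cl⁻ → Cl₂ + 2e⁻ → n(Cl₂) = 0.1330/2 = 0.06650 mol → 1.49 L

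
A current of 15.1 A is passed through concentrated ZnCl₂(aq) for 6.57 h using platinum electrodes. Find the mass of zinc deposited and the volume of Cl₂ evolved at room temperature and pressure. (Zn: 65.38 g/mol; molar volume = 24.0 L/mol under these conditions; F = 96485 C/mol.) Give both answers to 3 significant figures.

121 g Zn; 44.4 L Cl₂

Q = 15.1 × 23652 = 3.571×10^5 C; n(e⁻) = 3.571×10^5 / 96485 = 3.701 mol
Cathode: Zn²⁺ + 2e⁻ → Zn → n(Zn) = 3.701/2 = 1.851 mol → 121 g
Anode: 2Cl⁻ → Cl₂ + 2e⁻ → n(Cl₂) = 3.701/2 = 1.851 mol → 44.4 L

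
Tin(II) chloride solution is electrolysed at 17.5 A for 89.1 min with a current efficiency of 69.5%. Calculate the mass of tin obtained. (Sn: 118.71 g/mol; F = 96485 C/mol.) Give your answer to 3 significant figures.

Q = 17.5 × 5346 = 93560 C
n(e⁻) = 93560 / 96485 = 0.9697 mol
Sn²⁺ + 2e⁻ → Sn, so theoretical m(Sn) = 0.4849 × 118.71 = 57.56 g
Actual mass = 69.5% × 57.56 = 40.0 g

40.0 g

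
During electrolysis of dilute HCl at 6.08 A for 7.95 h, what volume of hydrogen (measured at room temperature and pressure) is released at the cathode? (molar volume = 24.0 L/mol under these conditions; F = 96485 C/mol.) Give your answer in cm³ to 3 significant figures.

21600 cm³

Q = 6.08 A × 28620 s = 1.740×10^5 C
n(e⁻) = Q/F = 1.740×10^5/96485 = 1.803 mol
2H⁺ + 2e⁻ → H₂, so n(H₂) = 1.803 / 2 = 0.9015 mol
V = 0.9015 × 24.0 = 21.64 L
= 21600 cm³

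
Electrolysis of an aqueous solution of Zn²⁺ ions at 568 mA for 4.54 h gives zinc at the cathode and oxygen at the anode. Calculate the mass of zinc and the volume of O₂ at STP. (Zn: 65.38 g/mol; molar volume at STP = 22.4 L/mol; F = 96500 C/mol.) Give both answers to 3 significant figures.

3.14 g Zn; 0.539 L O₂

Q = 0.568 × 16344 = 9283 C; n(e⁻) = 9283 / 96500 = 0.09620 mol
Cathode: Zn²⁺ + 2e⁻ → Zn → n(Zn) = 0.09620/2 = 0.04810 mol → 3.14 g
Anode: 2H₂O → O₂ + 4H⁺ + 4e⁻ → n(O₂) = 0.09620/4 = 0.02405 mol → 0.539 L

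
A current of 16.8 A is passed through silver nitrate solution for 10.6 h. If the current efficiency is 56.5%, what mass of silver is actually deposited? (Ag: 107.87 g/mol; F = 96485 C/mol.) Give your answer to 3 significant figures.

Q = 16.8 × 38160 = 6.411×10^5 C
n(e⁻) = 6.411×10^5 / 96485 = 6.645 mol
Ag⁺ + e⁻ → Ag, so theoretical m(Ag) = 6.645 × 107.87 = 716.8 g
Actual mass = 56.5% × 716.8 = 405 g

405 g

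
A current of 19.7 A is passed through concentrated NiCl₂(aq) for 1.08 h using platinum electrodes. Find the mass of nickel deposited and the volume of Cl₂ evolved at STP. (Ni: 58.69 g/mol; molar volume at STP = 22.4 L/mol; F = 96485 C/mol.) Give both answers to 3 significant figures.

23.3 g Ni; 8.89 L Cl₂

Q = 19.7 × 3888 = 76590 C; n(e⁻) = 76590 / 96485 = 0.7938 mol
Cathode: Ni²⁺ + 2e⁻ → Ni → n(Ni) = 0.7938/2 = 0.3969 mol → 23.3 g
Anode: 2Cl⁻ → Cl₂ + 2e⁻ → n(Cl₂) = 0.7938/2 = 0.3969 mol → 8.89 L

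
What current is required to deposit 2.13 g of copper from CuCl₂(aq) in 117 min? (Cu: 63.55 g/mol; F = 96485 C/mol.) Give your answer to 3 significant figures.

n(Cu) = 2.13 / 63.55 = 0.03352 mol
Cu²⁺ + 2e⁻ → Cu, so n(e⁻) = 2 × 0.03352 = 0.06704 mol
Q = 0.06704 × 96485 = 6468 C
I = Q / t = 6468 / 7020 s = 0.921 A

0.921 A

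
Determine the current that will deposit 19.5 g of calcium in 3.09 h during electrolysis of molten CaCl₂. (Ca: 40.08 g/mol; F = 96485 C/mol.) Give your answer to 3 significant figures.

8.44 A

n(Ca) = 19.5 / 40.08 = 0.4865 mol
Ca²⁺ + 2e⁻ → Ca, so n(e⁻) = 2 × 0.4865 = 0.9730 mol
Q = 0.9730 × 96485 = 93880 C
I = Q / t = 93880 / 11124 s = 8.44 A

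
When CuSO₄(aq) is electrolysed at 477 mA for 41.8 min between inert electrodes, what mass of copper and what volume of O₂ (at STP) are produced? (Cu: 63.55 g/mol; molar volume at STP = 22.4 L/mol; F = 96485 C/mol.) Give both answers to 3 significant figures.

0.394 g Cu; 0.0694 L O₂

Q = 0.477 × 2508 = 1196 C; n(e⁻) = 1196 / 96485 = 0.01240 mol
Cathode: Cu²⁺ + 2e⁻ → Cu → n(Cu) = 0.01240/2 = 0.006200 mol → 0.394 g
Anode: 2H₂O → O₂ + 4H⁺ + 4e⁻ → n(O₂) = 0.01240/4 = 0.003100 mol → 0.0694 L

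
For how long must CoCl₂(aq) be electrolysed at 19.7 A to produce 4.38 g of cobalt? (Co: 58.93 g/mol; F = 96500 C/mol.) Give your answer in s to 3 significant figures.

n(Co) = 4.38 / 58.93 = 0.07433 mol
Co²⁺ + 2e⁻ → Co, so n(e⁻) = 2 × 0.07433 = 0.1487 mol
Q = 0.1487 × 96500 = 14350 C
t = Q / I = 14350 / 19.7 = 728.4 s

728 s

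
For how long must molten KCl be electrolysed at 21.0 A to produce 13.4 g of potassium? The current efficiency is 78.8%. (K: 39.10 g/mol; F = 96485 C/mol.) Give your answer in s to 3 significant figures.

2000 s

n(K) = 13.4 / 39.10 = 0.3427 mol
K⁺ + e⁻ → K, so n(e⁻) = 0.3427 mol
Q = 0.3427 × 96485 / 0.788 = 41960 C
t = Q / I = 41960 / 21.0 = 1998 s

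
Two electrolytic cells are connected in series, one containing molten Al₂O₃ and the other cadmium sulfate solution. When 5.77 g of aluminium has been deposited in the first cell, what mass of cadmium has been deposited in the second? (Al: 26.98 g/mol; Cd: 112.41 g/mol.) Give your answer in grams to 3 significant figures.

n(Al) = 5.77 / 26.98 = 0.2139 mol
Al³⁺ + 3e⁻ → Al, so n(e⁻) = 3 × 0.2139 = 0.6417 mol
Since the cells are in series, n(e⁻) in the Cd cell is also 0.6417 mol.
Cd²⁺ + 2e⁻ → Cd, so n(Cd) = 0.6417 / 2 = 0.3209 mol
m(Cd) = 0.3209 × 112.41 = 36.1 g

36.1 g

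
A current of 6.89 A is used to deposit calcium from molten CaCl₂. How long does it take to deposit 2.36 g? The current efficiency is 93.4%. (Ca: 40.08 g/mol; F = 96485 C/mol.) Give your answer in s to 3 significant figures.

n(Ca) = 2.36 / 40.08 = 0.05888 mol
Ca²⁺ + 2e⁻ → Ca, so n(e⁻) = 2 × 0.05888 = 0.1178 mol
Q = 0.1178 × 96485 / 0.934 = 12170 C
t = Q / I = 12170 / 6.89 = 1766 s

1770 s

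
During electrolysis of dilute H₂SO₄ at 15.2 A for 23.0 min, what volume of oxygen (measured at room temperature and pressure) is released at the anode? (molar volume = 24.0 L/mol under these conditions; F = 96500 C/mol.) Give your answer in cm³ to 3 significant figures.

1300 cm³

Q = 15.2 A × 1380 s = 20980 C
n(e⁻) = 20980 / 96500 = 0.2174 mol
2H₂O → O₂ + 4H⁺ + 4e⁻, so n(O₂) = 0.2174 / 4 = 0.05435 mol
V = 0.05435 × 24.0 = 1.304 L
= 1300 cm³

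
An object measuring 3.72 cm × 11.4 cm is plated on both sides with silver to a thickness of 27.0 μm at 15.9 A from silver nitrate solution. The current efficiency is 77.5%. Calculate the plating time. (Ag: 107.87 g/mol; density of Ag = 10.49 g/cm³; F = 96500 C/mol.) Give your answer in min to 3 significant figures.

Plated area = 2 × 3.72 × 11.4 = 84.82 cm²
Volume = 84.82 × 27.0×10⁻⁴ cm = 0.2290 cm³
m(Ag) = 0.2290 × 10.49 = 2.402 g
n(Ag) = 2.402 / 107.87 = 0.02227 mol; n(e⁻) = 0.02227 mol
Q = 0.02227 × 96500 / 0.775 = 2773 C
t = 2773 / 15.9 = 174.4 s = 2.91 min

2.91 min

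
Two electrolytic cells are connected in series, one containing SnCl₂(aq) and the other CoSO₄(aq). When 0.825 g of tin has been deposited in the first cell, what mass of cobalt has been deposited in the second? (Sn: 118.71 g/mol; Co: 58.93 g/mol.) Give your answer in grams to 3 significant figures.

n(Sn) = 0.825 / 118.71 = 0.006950 mol
Sn²⁺ + 2e⁻ → Sn, so n(e⁻) = 2 × 0.006950 = 0.01390 mol
Same current for the same time ⇒ same n(e⁻) = 0.01390 mol in both cells.
Co²⁺ + 2e⁻ → Co, so n(Co) = 0.01390 / 2 = 0.006950 mol
m(Co) = 0.006950 × 58.93 = 0.410 g

0.410 g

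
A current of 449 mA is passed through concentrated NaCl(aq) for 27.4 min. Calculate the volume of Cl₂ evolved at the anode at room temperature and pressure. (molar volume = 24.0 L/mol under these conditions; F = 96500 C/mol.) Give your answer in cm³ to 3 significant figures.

91.8 cm³

Q = It = 0.449 × 1644 = 738.2 C
n(e⁻) = 738.2 / 96500 = 0.007650 mol
2Cl⁻ → Cl₂ + 2e⁻, so n(Cl₂) = 0.007650 / 2 = 0.003825 mol
V = 0.003825 × 24.0 = 0.09180 L
= 91.8 cm³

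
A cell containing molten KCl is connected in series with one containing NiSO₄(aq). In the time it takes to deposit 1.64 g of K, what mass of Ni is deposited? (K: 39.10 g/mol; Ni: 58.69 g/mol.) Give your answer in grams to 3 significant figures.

n(K) = 1.64 / 39.10 = 0.04194 mol
K⁺ + e⁻ → K, so n(e⁻) = 0.04194 mol
In series, the same 0.04194 mol of electrons flows through the second cell.
Ni²⁺ + 2e⁻ → Ni, so n(Ni) = 0.04194 / 2 = 0.02097 mol
m(Ni) = 0.02097 × 58.69 = 1.23 g

1.23 g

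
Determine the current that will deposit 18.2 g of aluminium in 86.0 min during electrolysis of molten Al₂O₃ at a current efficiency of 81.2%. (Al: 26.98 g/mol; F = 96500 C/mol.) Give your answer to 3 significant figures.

46.6 A

n(Al) = 18.2 / 26.98 = 0.6746 mol
Al³⁺ + 3e⁻ → Al, so n(e⁻) = 3 × 0.6746 = 2.024 mol
Q = 2.024 × 96500 / 0.812 = 2.405×10^5 C
I = Q / t = 2.405×10^5 / 5160 s = 46.6 A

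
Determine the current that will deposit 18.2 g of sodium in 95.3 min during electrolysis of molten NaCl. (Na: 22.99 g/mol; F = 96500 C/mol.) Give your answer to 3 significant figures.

n(Na) = 18.2 / 22.99 = 0.7916 mol
Na⁺ + e⁻ → Na, so n(e⁻) = 0.7916 mol
Q = 0.7916 × 96500 = 76390 C
I = Q / t = 76390 / 5718 s = 13.4 A

13.4 A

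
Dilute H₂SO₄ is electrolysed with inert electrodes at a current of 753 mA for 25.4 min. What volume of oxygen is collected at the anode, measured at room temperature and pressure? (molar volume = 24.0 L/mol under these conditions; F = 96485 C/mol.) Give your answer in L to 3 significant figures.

Q = It = 0.753 × 1524 = 1148 C
n(e⁻) = 1148 / 96485 = 0.01190 mol
2H₂O → O₂ + 4H⁺ + 4e⁻, so n(O₂) = 0.01190 / 4 = 0.002975 mol
V = 0.002975 × 24.0 = 0.07140 L

0.0714 L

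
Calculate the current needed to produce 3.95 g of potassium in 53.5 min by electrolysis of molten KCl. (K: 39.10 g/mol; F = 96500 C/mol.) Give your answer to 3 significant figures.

3.04 A

n(K) = 3.95 / 39.10 = 0.1010 mol
K⁺ + e⁻ → K, so n(e⁻) = 0.1010 mol
Q = 0.1010 × 96500 = 9747 C
I = Q / t = 9747 / 3210 s = 3.04 A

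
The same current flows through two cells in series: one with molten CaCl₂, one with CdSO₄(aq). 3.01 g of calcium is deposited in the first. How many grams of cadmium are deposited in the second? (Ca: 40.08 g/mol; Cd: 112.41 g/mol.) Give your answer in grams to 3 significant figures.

8.44 g

n(Ca) = 3.01 / 40.08 = 0.07510 mol
Ca²⁺ + 2e⁻ → Ca, so n(e⁻) = 2 × 0.07510 = 0.1502 mol
The cells are in series, so the same charge (and hence the same n(e⁻) = 0.1502 mol) passes through both.
Cd²⁺ + 2e⁻ → Cd, so n(Cd) = 0.1502 / 2 = 0.07510 mol
m(Cd) = 0.07510 × 112.41 = 8.44 g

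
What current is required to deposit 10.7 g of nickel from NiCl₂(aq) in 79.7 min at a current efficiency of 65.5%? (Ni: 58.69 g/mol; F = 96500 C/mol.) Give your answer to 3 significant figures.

n(Ni) = 10.7 / 58.69 = 0.1823 mol
Ni²⁺ + 2e⁻ → Ni, so n(e⁻) = 2 × 0.1823 = 0.3646 mol
Q = 0.3646 × 96500 / 0.655 = 53720 C
I = Q / t = 53720 / 4782 s = 11.2 A

11.2 A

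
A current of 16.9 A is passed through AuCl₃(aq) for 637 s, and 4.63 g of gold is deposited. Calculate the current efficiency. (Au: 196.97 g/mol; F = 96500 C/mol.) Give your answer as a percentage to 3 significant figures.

Q = 16.9 × 637 = 10770 C
n(e⁻) = 10770 / 96500 = 0.1116 mol
Au³⁺ + 3e⁻ → Au, so theoretical n(Au) = 0.03720 mol → 7.327 g
Efficiency = 4.63 / 7.327 = 0.6319 = 63.2%

63.2%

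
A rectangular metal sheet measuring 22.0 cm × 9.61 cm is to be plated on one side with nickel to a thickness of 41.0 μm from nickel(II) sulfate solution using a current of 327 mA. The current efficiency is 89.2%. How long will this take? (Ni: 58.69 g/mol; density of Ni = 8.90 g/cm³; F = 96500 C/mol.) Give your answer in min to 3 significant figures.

1450 min

Plated area = 22.0 × 9.61 = 211.4 cm²
Volume = 211.4 × 41.0×10⁻⁴ cm = 0.8667 cm³
m(Ni) = 0.8667 × 8.90 = 7.714 g
n(Ni) = 7.714 / 58.69 = 0.1314 mol; n(e⁻) = 2 × 0.1314 = 0.2628 mol
Q = 0.2628 × 96500 / 0.892 = 28430 C
t = 28430 / 0.327 = 86940 s = 1450 min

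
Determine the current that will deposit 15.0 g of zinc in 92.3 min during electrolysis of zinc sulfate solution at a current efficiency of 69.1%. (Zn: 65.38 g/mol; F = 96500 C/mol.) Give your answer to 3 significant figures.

11.6 A

n(Zn) = 15.0 / 65.38 = 0.2294 mol
Zn²⁺ + 2e⁻ → Zn, so n(e⁻) = 2 × 0.2294 = 0.4588 mol
Q = 0.4588 × 96500 / 0.691 = 64070 C
I = Q / t = 64070 / 5538 s = 11.6 A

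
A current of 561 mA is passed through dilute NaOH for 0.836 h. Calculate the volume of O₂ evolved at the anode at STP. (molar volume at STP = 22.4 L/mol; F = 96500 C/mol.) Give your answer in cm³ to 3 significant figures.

98.0 cm³

Q = It = 0.561 × 3009.6 = 1688 C
n(e⁻) = 1688 / 96500 = 0.01749 mol
2H₂O → O₂ + 4H⁺ + 4e⁻, so n(O₂) = 0.01749 / 4 = 0.004373 mol
V = 0.004373 × 22.4 = 0.09796 L
= 98.0 cm³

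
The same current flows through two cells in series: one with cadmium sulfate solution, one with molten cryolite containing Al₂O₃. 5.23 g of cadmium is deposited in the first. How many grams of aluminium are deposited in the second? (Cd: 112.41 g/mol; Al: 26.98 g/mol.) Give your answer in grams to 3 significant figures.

0.837 g

n(Cd) = 5.23 / 112.41 = 0.04653 mol
Cd²⁺ + 2e⁻ → Cd, so n(e⁻) = 2 × 0.04653 = 0.09306 mol
The cells are in series, so the same charge (and hence the same n(e⁻) = 0.09306 mol) passes through both.
Al³⁺ + 3e⁻ → Al, so n(Al) = 0.09306 / 3 = 0.03102 mol
m(Al) = 0.03102 × 26.98 = 0.837 g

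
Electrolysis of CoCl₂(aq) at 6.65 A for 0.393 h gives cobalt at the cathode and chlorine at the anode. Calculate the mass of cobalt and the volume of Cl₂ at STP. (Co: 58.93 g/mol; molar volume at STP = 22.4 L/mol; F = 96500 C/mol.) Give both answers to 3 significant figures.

2.87 g Co; 1.09 L Cl₂

Q = 6.65 × 1414.8 = 9408 C; n(e⁻) = 9408 / 96500 = 0.09749 mol
Cathode: Co²⁺ + 2e⁻ → Co → n(Co) = 0.09749/2 = 0.04875 mol → 2.87 g
Anode: 2Cl⁻ → Cl₂ + 2e⁻ → n(Cl₂) = 0.09749/2 = 0.04875 mol → 1.09 L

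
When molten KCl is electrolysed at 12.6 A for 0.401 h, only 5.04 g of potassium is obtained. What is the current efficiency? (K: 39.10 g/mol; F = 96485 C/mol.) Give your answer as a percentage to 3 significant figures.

Q = 12.6 × 1443.6 = 18190 C
n(e⁻) = 18190 / 96485 = 0.1885 mol
K⁺ + e⁻ → K, so theoretical n(K) = 0.1885 mol → 7.370 g
Efficiency = 5.04 / 7.370 = 0.6839 = 68.4%

68.4%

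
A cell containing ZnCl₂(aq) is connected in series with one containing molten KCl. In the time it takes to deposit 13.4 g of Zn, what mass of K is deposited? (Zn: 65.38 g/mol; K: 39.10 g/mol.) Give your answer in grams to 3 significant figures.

16.0 g

n(Zn) = 13.4 / 65.38 = 0.2050 mol
Zn²⁺ + 2e⁻ → Zn, so n(e⁻) = 2 × 0.2050 = 0.4100 mol
Since the cells are in series, n(e⁻) in the K cell is also 0.4100 mol.
K⁺ + e⁻ → K, so n(K) = 0.4100 mol
m(K) = 0.4100 × 39.10 = 16.0 g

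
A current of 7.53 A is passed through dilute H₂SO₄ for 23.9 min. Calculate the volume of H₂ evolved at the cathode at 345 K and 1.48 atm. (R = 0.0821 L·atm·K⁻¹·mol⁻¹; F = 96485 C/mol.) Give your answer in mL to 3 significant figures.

Charge passed = 7.53 × 1434 = 10800 C
n(e⁻) = 10800 / 96485 = 0.1119 mol
2H⁺ + 2e⁻ → H₂, so n(H₂) = 0.1119 / 2 = 0.05595 mol
V = nRT/P = 0.05595 × 0.0821 × 345 / 1.48 = 1.071 L
= 1070 mL

1070 mL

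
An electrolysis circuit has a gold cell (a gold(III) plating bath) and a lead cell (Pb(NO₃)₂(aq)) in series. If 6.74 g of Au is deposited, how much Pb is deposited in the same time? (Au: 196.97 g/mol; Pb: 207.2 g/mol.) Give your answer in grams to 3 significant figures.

10.6 g

n(Au) = 6.74 / 196.97 = 0.03422 mol
Au³⁺ + 3e⁻ → Au, so n(e⁻) = 3 × 0.03422 = 0.1027 mol
The cells are in series, so the same charge (and hence the same n(e⁻) = 0.1027 mol) passes through both.
Pb²⁺ + 2e⁻ → Pb, so n(Pb) = 0.1027 / 2 = 0.05135 mol
m(Pb) = 0.05135 × 207.2 = 10.6 g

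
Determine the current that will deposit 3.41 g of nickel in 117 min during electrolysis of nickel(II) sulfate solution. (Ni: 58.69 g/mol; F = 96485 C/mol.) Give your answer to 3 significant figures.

1.60 A

n(Ni) = 3.41 / 58.69 = 0.05810 mol
Ni²⁺ + 2e⁻ → Ni, so n(e⁻) = 2 × 0.05810 = 0.1162 mol
Q = 0.1162 × 96485 = 11210 C
I = Q / t = 11210 / 7020 s = 1.60 A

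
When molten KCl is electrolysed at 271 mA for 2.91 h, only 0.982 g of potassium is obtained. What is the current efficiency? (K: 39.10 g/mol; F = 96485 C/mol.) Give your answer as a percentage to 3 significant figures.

Q = 0.271 × 10476 = 2839 C
n(e⁻) = 2839 / 96485 = 0.02942 mol
K⁺ + e⁻ → K, so theoretical n(K) = 0.02942 mol → 1.150 g
Efficiency = 0.982 / 1.150 = 0.8539 = 85.4%

85.4%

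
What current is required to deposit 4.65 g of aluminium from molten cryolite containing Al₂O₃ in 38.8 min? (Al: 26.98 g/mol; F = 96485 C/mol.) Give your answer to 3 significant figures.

21.4 A

n(Al) = 4.65 / 26.98 = 0.1723 mol
Al³⁺ + 3e⁻ → Al, so n(e⁻) = 3 × 0.1723 = 0.5169 mol
Q = 0.5169 × 96485 = 49870 C
I = Q / t = 49870 / 2328 s = 21.4 A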